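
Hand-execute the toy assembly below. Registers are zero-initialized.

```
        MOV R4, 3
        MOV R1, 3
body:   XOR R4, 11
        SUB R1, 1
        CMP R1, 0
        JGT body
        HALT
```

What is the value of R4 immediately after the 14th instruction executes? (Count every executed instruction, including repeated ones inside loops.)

8

MOV R4, 3 → R4=3
MOV R1, 3 → R1=3
XOR R4, 11 → R4=3^11=8
SUB R1, 1 → R1=3-1=2
CMP R1, 0  (cmp 2,0)
JGT body: taken
XOR R4, 11 → R4=8^11=3
SUB R1, 1 → R1=2-1=1
CMP R1, 0  (cmp 1,0)
JGT body: taken
XOR R4, 11 → R4=3^11=8
SUB R1, 1 → R1=1-1=0
CMP R1, 0  (cmp 0,0)
JGT body: not taken
After step 14: R4 = 8.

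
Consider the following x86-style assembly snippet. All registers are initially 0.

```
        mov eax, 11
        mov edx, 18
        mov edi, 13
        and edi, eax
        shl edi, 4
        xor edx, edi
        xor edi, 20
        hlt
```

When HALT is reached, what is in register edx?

mov eax, 11 → eax=11
mov edx, 18 → edx=18
mov edi, 13 → edi=13
and edi, eax → edi=13&11=9
shl edi, 4 → edi=9<<4=144
xor edx, edi → edx=18^144=130
xor edi, 20 → edi=144^20=132
halt.

130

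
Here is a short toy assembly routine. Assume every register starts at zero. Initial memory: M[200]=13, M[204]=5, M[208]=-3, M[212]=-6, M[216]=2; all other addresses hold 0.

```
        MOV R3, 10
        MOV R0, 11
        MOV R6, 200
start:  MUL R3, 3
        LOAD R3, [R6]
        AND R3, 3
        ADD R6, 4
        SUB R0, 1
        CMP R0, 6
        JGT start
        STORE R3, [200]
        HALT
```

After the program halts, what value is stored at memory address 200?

MOV R3, 10 → R3=10
MOV R0, 11 → R0=11
MOV R6, 200 → R6=200
MUL R3, 3 → R3=10*3=30
LOAD R3, [R6] → R3=M[200]=13
AND R3, 3 → R3=13&3=1
ADD R6, 4 → R6=200+4=204
SUB R0, 1 → R0=11-1=10
CMP R0, 6  (cmp 10,6)
JGT start: taken
MUL R3, 3 → R3=1*3=3
LOAD R3, [R6] → R3=M[204]=5
AND R3, 3 → R3=5&3=1
ADD R6, 4 → R6=204+4=208
SUB R0, 1 → R0=10-1=9
CMP R0, 6  (cmp 9,6)
JGT start: taken
MUL R3, 3 → R3=1*3=3
LOAD R3, [R6] → R3=M[208]=-3
AND R3, 3 → R3=(-3)&3=1
ADD R6, 4 → R6=208+4=212
SUB R0, 1 → R0=9-1=8
CMP R0, 6  (cmp 8,6)
JGT start: taken
MUL R3, 3 → R3=1*3=3
LOAD R3, [R6] → R3=M[212]=-6
AND R3, 3 → R3=(-6)&3=2
ADD R6, 4 → R6=212+4=216
SUB R0, 1 → R0=8-1=7
CMP R0, 6  (cmp 7,6)
JGT start: taken
MUL R3, 3 → R3=2*3=6
LOAD R3, [R6] → R3=M[216]=2
AND R3, 3 → R3=2&3=2
ADD R6, 4 → R6=216+4=220
SUB R0, 1 → R0=7-1=6
CMP R0, 6  (cmp 6,6)
JGT start: not taken
STORE R3, [200] → M[200]=2
halt.

2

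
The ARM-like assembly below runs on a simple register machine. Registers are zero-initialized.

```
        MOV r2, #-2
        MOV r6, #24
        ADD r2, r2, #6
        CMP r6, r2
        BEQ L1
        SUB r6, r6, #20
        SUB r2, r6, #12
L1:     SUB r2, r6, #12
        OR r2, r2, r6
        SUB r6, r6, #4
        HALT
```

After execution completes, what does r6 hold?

0

MOV r2, #-2 → r2=-2
MOV r6, #24 → r6=24
ADD r2, r2, #6 → r2=(-2)+6=4
CMP r6, r2  (cmp 24,4)
BEQ L1: not taken
SUB r6, r6, #20 → r6=24-20=4
SUB r2, r6, #12 → r2=4-12=-8
SUB r2, r6, #12 → r2=4-12=-8
OR r2, r2, r6 → r2=(-8)|4=-4
SUB r6, r6, #4 → r6=4-4=0
halt.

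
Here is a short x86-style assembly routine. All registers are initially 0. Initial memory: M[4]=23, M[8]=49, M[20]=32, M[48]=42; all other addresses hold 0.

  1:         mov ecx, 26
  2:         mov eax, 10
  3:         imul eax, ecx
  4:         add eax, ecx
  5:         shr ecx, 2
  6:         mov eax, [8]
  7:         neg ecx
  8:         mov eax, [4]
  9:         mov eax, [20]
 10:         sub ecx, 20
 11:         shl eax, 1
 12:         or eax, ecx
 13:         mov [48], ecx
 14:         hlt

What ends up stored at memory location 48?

-26

ecx=26
eax=10
eax=10*26=260
eax=260+26=286
ecx=26>>2=6
eax=M[8]=49
ecx=-(6)=-6
eax=M[4]=23
eax=M[20]=32
ecx=(-6)-20=-26
eax=32<<1=64
eax=64|(-26)=-26
mov [48], ecx → M[48]=-26
halt.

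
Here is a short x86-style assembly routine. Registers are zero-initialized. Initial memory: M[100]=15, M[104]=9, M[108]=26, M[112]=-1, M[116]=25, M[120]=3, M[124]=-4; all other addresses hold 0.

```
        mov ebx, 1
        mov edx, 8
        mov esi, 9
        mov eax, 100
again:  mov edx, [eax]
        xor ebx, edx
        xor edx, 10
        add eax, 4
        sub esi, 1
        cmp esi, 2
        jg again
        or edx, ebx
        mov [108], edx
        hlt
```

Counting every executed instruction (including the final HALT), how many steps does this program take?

ebx=1
edx=8
esi=9
eax=100
edx=M[100]=15
ebx=1^15=14
edx=15^10=5
eax=100+4=104
esi=9-1=8
cmp esi, 2  (cmp 8,2)
jg again: taken
edx=M[104]=9
ebx=14^9=7
edx=9^10=3
eax=104+4=108
esi=8-1=7
cmp esi, 2  (cmp 7,2)
jg again: taken
edx=M[108]=26
ebx=7^26=29
edx=26^10=16
eax=108+4=112
esi=7-1=6
cmp esi, 2  (cmp 6,2)
jg again: taken
edx=M[112]=-1
ebx=29^(-1)=-30
edx=(-1)^10=-11
eax=112+4=116
esi=6-1=5
cmp esi, 2  (cmp 5,2)
jg again: taken
edx=M[116]=25
ebx=(-30)^25=-5
edx=25^10=19
eax=116+4=120
esi=5-1=4
cmp esi, 2  (cmp 4,2)
jg again: taken
edx=M[120]=3
ebx=(-5)^3=-8
edx=3^10=9
eax=120+4=124
esi=4-1=3
cmp esi, 2  (cmp 3,2)
jg again: taken
edx=M[124]=-4
ebx=(-8)^(-4)=4
edx=(-4)^10=-10
eax=124+4=128
esi=3-1=2
cmp esi, 2  (cmp 2,2)
jg again: not taken
edx=(-10)|4=-10
mov [108], edx → M[108]=-10
halt.
Total executed instructions: 56.

56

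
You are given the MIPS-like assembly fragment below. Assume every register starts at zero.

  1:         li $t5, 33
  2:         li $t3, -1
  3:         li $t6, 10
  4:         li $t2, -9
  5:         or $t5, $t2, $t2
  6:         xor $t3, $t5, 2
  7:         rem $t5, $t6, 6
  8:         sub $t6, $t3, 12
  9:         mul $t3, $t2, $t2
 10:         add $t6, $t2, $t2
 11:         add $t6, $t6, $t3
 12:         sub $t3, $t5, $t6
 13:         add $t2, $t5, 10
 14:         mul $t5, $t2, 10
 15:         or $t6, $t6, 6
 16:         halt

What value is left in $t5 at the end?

after li $t5, 33: $t5=33
after li $t3, -1: $t3=-1
after li $t6, 10: $t6=10
after li $t2, -9: $t2=-9
after or $t5, $t2, $t2: $t5=(-9)|(-9)=-9
after xor $t3, $t5, 2: $t3=(-9)^2=-11
after rem $t5, $t6, 6: $t5=10%6=4
after sub $t6, $t3, 12: $t6=(-11)-12=-23
after mul $t3, $t2, $t2: $t3=(-9)*(-9)=81
after add $t6, $t2, $t2: $t6=(-9)+(-9)=-18
after add $t6, $t6, $t3: $t6=(-18)+81=63
after sub $t3, $t5, $t6: $t3=4-63=-59
after add $t2, $t5, 10: $t2=4+10=14
after mul $t5, $t2, 10: $t5=14*10=140
after or $t6, $t6, 6: $t6=63|6=63
halt.

140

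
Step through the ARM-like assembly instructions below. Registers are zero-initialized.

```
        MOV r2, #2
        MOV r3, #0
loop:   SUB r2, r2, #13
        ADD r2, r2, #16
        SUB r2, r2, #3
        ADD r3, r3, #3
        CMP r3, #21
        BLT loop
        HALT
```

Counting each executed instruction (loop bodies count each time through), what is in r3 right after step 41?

MOV r2, #2 → r2=2
MOV r3, #0 → r3=0
SUB r2, r2, #13 → r2=2-13=-11
ADD r2, r2, #16 → r2=(-11)+16=5
SUB r2, r2, #3 → r2=5-3=2
ADD r3, r3, #3 → r3=0+3=3
CMP r3, #21  (cmp 3,21)
BLT loop: taken
SUB r2, r2, #13 → r2=2-13=-11
ADD r2, r2, #16 → r2=(-11)+16=5
SUB r2, r2, #3 → r2=5-3=2
ADD r3, r3, #3 → r3=3+3=6
CMP r3, #21  (cmp 6,21)
BLT loop: taken
SUB r2, r2, #13 → r2=2-13=-11
ADD r2, r2, #16 → r2=(-11)+16=5
SUB r2, r2, #3 → r2=5-3=2
ADD r3, r3, #3 → r3=6+3=9
CMP r3, #21  (cmp 9,21)
BLT loop: taken
SUB r2, r2, #13 → r2=2-13=-11
ADD r2, r2, #16 → r2=(-11)+16=5
SUB r2, r2, #3 → r2=5-3=2
ADD r3, r3, #3 → r3=9+3=12
CMP r3, #21  (cmp 12,21)
BLT loop: taken
SUB r2, r2, #13 → r2=2-13=-11
ADD r2, r2, #16 → r2=(-11)+16=5
SUB r2, r2, #3 → r2=5-3=2
ADD r3, r3, #3 → r3=12+3=15
CMP r3, #21  (cmp 15,21)
BLT loop: taken
SUB r2, r2, #13 → r2=2-13=-11
ADD r2, r2, #16 → r2=(-11)+16=5
SUB r2, r2, #3 → r2=5-3=2
ADD r3, r3, #3 → r3=15+3=18
CMP r3, #21  (cmp 18,21)
BLT loop: taken
SUB r2, r2, #13 → r2=2-13=-11
ADD r2, r2, #16 → r2=(-11)+16=5
SUB r2, r2, #3 → r2=5-3=2
After step 41: r3 = 18.

18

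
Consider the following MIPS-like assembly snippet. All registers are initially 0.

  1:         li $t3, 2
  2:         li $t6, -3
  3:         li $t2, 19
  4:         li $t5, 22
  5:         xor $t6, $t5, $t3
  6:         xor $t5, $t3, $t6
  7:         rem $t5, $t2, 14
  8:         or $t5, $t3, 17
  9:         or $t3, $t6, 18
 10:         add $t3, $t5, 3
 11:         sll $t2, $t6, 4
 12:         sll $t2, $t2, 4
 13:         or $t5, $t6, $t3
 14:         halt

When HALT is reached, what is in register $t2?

5120

li $t3, 2 → $t3=2
li $t6, -3 → $t6=-3
li $t2, 19 → $t2=19
li $t5, 22 → $t5=22
xor $t6, $t5, $t3 → $t6=22^2=20
xor $t5, $t3, $t6 → $t5=2^20=22
rem $t5, $t2, 14 → $t5=19%14=5
or $t5, $t3, 17 → $t5=2|17=19
or $t3, $t6, 18 → $t3=20|18=22
add $t3, $t5, 3 → $t3=19+3=22
sll $t2, $t6, 4 → $t2=20<<4=320
sll $t2, $t2, 4 → $t2=320<<4=5120
or $t5, $t6, $t3 → $t5=20|22=22
halt.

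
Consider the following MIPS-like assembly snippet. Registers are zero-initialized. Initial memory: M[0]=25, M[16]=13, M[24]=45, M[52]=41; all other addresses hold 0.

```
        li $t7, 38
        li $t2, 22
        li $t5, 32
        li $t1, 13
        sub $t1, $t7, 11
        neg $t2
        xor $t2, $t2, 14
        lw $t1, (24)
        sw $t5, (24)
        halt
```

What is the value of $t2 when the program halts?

-28

after li $t7, 38: $t7=38
after li $t2, 22: $t2=22
after li $t5, 32: $t5=32
after li $t1, 13: $t1=13
after sub $t1, $t7, 11: $t1=38-11=27
after neg $t2: $t2=-(22)=-22
after xor $t2, $t2, 14: $t2=(-22)^14=-28
after lw $t1, (24): $t1=M[24]=45
sw $t5, (24) → M[24]=32
halt.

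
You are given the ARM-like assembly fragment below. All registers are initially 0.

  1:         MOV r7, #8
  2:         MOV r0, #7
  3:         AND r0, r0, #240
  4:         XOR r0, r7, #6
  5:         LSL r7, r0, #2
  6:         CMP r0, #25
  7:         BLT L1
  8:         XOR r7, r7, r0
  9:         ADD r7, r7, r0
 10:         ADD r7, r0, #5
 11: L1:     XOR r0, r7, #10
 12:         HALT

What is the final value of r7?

after MOV r7, #8: r7=8
after MOV r0, #7: r0=7
after AND r0, r0, #240: r0=7&240=0
after XOR r0, r7, #6: r0=8^6=14
after LSL r7, r0, #2: r7=14<<2=56
CMP r0, #25  (cmp 14,25)
BLT L1: taken
after XOR r0, r7, #10: r0=56^10=50
halt.

56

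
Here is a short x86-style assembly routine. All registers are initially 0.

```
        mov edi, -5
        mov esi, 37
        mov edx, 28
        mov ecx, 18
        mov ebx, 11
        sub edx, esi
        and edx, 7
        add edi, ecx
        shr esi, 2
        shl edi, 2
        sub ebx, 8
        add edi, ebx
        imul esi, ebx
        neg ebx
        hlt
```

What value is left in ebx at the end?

after mov edi, -5: edi=-5
after mov esi, 37: esi=37
after mov edx, 28: edx=28
after mov ecx, 18: ecx=18
after mov ebx, 11: ebx=11
after sub edx, esi: edx=28-37=-9
after and edx, 7: edx=(-9)&7=7
after add edi, ecx: edi=(-5)+18=13
after shr esi, 2: esi=37>>2=9
after shl edi, 2: edi=13<<2=52
after sub ebx, 8: ebx=11-8=3
after add edi, ebx: edi=52+3=55
after imul esi, ebx: esi=9*3=27
after neg ebx: ebx=-(3)=-3
halt.

-3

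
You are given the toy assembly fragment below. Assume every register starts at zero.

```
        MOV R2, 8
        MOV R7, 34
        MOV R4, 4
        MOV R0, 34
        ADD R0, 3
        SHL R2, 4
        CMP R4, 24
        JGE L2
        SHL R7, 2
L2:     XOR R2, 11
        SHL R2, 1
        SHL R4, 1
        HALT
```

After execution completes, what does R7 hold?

R2=8
R7=34
R4=4
R0=34
R0=34+3=37
R2=8<<4=128
CMP R4, 24  (cmp 4,24)
JGE L2: not taken
R7=34<<2=136
R2=128^11=139
R2=139<<1=278
R4=4<<1=8
halt.

136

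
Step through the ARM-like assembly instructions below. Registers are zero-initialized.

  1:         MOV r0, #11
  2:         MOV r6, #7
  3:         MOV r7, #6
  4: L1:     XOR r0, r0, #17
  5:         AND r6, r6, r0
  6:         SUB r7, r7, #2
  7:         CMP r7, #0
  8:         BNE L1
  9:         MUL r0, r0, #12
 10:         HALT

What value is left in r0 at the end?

after MOV r0, #11: r0=11
after MOV r6, #7: r6=7
after MOV r7, #6: r7=6
after XOR r0, r0, #17: r0=11^17=26
after AND r6, r6, r0: r6=7&26=2
after SUB r7, r7, #2: r7=6-2=4
CMP r7, #0  (cmp 4,0)
BNE L1: taken
after XOR r0, r0, #17: r0=26^17=11
after AND r6, r6, r0: r6=2&11=2
after SUB r7, r7, #2: r7=4-2=2
CMP r7, #0  (cmp 2,0)
BNE L1: taken
after XOR r0, r0, #17: r0=11^17=26
after AND r6, r6, r0: r6=2&26=2
after SUB r7, r7, #2: r7=2-2=0
CMP r7, #0  (cmp 0,0)
BNE L1: not taken
after MUL r0, r0, #12: r0=26*12=312
halt.

312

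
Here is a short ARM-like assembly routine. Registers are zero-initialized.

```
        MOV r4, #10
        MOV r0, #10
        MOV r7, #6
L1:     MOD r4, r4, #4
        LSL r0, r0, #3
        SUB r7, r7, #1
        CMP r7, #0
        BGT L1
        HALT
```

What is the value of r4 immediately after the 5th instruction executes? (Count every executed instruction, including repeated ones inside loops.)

r4=10
r0=10
r7=6
r4=10%4=2
r0=10<<3=80
After step 5: r4 = 2.

2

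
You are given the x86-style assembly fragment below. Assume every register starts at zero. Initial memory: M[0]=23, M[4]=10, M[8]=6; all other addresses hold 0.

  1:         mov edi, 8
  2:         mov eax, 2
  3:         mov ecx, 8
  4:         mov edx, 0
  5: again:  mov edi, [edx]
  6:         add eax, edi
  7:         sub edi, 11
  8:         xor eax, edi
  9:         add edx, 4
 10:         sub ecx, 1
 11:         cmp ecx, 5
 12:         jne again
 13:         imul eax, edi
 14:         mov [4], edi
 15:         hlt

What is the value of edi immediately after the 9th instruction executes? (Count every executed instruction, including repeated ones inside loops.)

12

mov edi, 8 → edi=8
mov eax, 2 → eax=2
mov ecx, 8 → ecx=8
mov edx, 0 → edx=0
mov edi, [edx] → edi=M[0]=23
add eax, edi → eax=2+23=25
sub edi, 11 → edi=23-11=12
xor eax, edi → eax=25^12=21
add edx, 4 → edx=0+4=4
After step 9: edi = 12.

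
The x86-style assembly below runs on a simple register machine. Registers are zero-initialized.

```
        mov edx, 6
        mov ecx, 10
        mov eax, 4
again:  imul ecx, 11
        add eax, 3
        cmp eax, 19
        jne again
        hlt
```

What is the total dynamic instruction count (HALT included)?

mov edx, 6 → edx=6
mov ecx, 10 → ecx=10
mov eax, 4 → eax=4
imul ecx, 11 → ecx=10*11=110
add eax, 3 → eax=4+3=7
cmp eax, 19  (cmp 7,19)
jne again: taken
imul ecx, 11 → ecx=110*11=1210
add eax, 3 → eax=7+3=10
cmp eax, 19  (cmp 10,19)
jne again: taken
imul ecx, 11 → ecx=1210*11=13310
add eax, 3 → eax=10+3=13
cmp eax, 19  (cmp 13,19)
jne again: taken
imul ecx, 11 → ecx=13310*11=146410
add eax, 3 → eax=13+3=16
cmp eax, 19  (cmp 16,19)
jne again: taken
imul ecx, 11 → ecx=146410*11=1610510
add eax, 3 → eax=16+3=19
cmp eax, 19  (cmp 19,19)
jne again: not taken
halt.
Total executed instructions: 24.

24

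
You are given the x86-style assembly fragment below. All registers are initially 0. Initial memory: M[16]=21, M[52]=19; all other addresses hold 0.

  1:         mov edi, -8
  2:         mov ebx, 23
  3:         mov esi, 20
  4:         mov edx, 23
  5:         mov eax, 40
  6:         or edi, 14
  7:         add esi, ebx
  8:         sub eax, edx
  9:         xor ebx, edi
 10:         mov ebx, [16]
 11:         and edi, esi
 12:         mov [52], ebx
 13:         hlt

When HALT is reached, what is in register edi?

edi=-8
ebx=23
esi=20
edx=23
eax=40
edi=(-8)|14=-2
esi=20+23=43
eax=40-23=17
ebx=23^(-2)=-23
ebx=M[16]=21
edi=(-2)&43=42
mov [52], ebx → M[52]=21
halt.

42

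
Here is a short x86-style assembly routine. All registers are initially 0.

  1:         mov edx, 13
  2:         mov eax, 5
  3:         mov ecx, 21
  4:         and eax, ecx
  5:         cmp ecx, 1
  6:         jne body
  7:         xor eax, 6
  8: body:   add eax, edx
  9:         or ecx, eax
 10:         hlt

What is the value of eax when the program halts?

18

edx=13
eax=5
ecx=21
eax=5&21=5
cmp ecx, 1  (cmp 21,1)
jne body: taken
eax=5+13=18
ecx=21|18=23
halt.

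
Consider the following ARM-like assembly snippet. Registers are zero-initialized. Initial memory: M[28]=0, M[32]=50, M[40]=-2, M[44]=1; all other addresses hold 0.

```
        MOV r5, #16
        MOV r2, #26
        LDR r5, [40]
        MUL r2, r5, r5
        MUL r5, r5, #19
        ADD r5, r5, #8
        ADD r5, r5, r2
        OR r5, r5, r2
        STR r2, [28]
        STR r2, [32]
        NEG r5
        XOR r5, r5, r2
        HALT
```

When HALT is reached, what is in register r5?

r5=16
r2=26
r5=M[40]=-2
r2=(-2)*(-2)=4
r5=(-2)*19=-38
r5=(-38)+8=-30
r5=(-30)+4=-26
r5=(-26)|4=-26
STR r2, [28] → M[28]=4
STR r2, [32] → M[32]=4
r5=-(-26)=26
r5=26^4=30
halt.

30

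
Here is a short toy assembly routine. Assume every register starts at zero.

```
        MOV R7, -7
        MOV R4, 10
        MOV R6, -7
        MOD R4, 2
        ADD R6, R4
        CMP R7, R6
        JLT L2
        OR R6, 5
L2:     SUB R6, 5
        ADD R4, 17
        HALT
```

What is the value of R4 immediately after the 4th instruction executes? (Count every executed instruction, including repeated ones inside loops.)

0

MOV R7, -7 → R7=-7
MOV R4, 10 → R4=10
MOV R6, -7 → R6=-7
MOD R4, 2 → R4=10%2=0
After step 4: R4 = 0.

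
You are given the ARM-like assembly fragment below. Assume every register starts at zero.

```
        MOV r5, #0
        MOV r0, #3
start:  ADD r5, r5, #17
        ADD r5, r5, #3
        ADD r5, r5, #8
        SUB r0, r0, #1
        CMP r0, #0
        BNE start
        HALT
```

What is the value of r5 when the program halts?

after MOV r5, #0: r5=0
after MOV r0, #3: r0=3
after ADD r5, r5, #17: r5=0+17=17
after ADD r5, r5, #3: r5=17+3=20
after ADD r5, r5, #8: r5=20+8=28
after SUB r0, r0, #1: r0=3-1=2
CMP r0, #0  (cmp 2,0)
BNE start: taken
after ADD r5, r5, #17: r5=28+17=45
after ADD r5, r5, #3: r5=45+3=48
after ADD r5, r5, #8: r5=48+8=56
after SUB r0, r0, #1: r0=2-1=1
CMP r0, #0  (cmp 1,0)
BNE start: taken
after ADD r5, r5, #17: r5=56+17=73
after ADD r5, r5, #3: r5=73+3=76
after ADD r5, r5, #8: r5=76+8=84
after SUB r0, r0, #1: r0=1-1=0
CMP r0, #0  (cmp 0,0)
BNE start: not taken
halt.

84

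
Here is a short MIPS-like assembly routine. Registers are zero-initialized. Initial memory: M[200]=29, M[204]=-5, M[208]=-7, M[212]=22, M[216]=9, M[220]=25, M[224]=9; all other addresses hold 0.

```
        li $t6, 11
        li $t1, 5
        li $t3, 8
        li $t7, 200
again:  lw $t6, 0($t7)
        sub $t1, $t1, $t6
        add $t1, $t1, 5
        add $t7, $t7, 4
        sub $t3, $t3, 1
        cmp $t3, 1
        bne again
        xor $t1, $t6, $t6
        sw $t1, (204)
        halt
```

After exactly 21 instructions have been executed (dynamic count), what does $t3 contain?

li $t6, 11 → $t6=11
li $t1, 5 → $t1=5
li $t3, 8 → $t3=8
li $t7, 200 → $t7=200
lw $t6, 0($t7) → $t6=M[200]=29
sub $t1, $t1, $t6 → $t1=5-29=-24
add $t1, $t1, 5 → $t1=(-24)+5=-19
add $t7, $t7, 4 → $t7=200+4=204
sub $t3, $t3, 1 → $t3=8-1=7
cmp $t3, 1  (cmp 7,1)
bne again: taken
lw $t6, 0($t7) → $t6=M[204]=-5
sub $t1, $t1, $t6 → $t1=(-19)-(-5)=-14
add $t1, $t1, 5 → $t1=(-14)+5=-9
add $t7, $t7, 4 → $t7=204+4=208
sub $t3, $t3, 1 → $t3=7-1=6
cmp $t3, 1  (cmp 6,1)
bne again: taken
lw $t6, 0($t7) → $t6=M[208]=-7
sub $t1, $t1, $t6 → $t1=(-9)-(-7)=-2
add $t1, $t1, 5 → $t1=(-2)+5=3
After step 21: $t3 = 6.

6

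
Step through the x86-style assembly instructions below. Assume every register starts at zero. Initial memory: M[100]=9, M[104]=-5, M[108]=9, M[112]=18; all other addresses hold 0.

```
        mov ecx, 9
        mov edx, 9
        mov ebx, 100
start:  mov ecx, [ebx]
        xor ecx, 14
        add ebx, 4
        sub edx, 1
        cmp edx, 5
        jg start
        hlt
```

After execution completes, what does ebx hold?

after mov ecx, 9: ecx=9
after mov edx, 9: edx=9
after mov ebx, 100: ebx=100
after mov ecx, [ebx]: ecx=M[100]=9
after xor ecx, 14: ecx=9^14=7
after add ebx, 4: ebx=100+4=104
after sub edx, 1: edx=9-1=8
cmp edx, 5  (cmp 8,5)
jg start: taken
after mov ecx, [ebx]: ecx=M[104]=-5
after xor ecx, 14: ecx=(-5)^14=-11
after add ebx, 4: ebx=104+4=108
after sub edx, 1: edx=8-1=7
cmp edx, 5  (cmp 7,5)
jg start: taken
after mov ecx, [ebx]: ecx=M[108]=9
after xor ecx, 14: ecx=9^14=7
after add ebx, 4: ebx=108+4=112
after sub edx, 1: edx=7-1=6
cmp edx, 5  (cmp 6,5)
jg start: taken
after mov ecx, [ebx]: ecx=M[112]=18
after xor ecx, 14: ecx=18^14=28
after add ebx, 4: ebx=112+4=116
after sub edx, 1: edx=6-1=5
cmp edx, 5  (cmp 5,5)
jg start: not taken
halt.

116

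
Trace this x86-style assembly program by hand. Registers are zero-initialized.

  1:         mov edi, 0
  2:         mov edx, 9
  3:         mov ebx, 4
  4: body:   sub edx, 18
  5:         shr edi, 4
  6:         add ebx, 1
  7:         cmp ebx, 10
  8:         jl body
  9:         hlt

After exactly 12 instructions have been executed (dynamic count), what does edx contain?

-27

edi=0
edx=9
ebx=4
edx=9-18=-9
edi=0>>4=0
ebx=4+1=5
cmp ebx, 10  (cmp 5,10)
jl body: taken
edx=(-9)-18=-27
edi=0>>4=0
ebx=5+1=6
cmp ebx, 10  (cmp 6,10)
After step 12: edx = -27.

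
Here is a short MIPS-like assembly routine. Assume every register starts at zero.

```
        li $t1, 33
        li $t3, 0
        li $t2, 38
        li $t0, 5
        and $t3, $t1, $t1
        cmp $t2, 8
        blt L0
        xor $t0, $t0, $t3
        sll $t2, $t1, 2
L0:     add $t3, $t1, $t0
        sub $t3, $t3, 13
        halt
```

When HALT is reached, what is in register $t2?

$t1=33
$t3=0
$t2=38
$t0=5
$t3=33&33=33
cmp $t2, 8  (cmp 38,8)
blt L0: not taken
$t0=5^33=36
$t2=33<<2=132
$t3=33+36=69
$t3=69-13=56
halt.

132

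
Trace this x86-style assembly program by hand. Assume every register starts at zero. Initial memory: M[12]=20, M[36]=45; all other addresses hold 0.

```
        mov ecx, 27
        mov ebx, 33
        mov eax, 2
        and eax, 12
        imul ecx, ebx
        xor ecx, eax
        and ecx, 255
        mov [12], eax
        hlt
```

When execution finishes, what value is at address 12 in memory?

ecx=27
ebx=33
eax=2
eax=2&12=0
ecx=27*33=891
ecx=891^0=891
ecx=891&255=123
mov [12], eax → M[12]=0
halt.

0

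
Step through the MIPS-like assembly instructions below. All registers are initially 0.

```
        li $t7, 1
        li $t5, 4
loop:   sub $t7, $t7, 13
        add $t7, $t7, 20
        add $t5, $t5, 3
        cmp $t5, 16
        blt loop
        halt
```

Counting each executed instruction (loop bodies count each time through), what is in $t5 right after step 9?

$t7=1
$t5=4
$t7=1-13=-12
$t7=(-12)+20=8
$t5=4+3=7
cmp $t5, 16  (cmp 7,16)
blt loop: taken
$t7=8-13=-5
$t7=(-5)+20=15
After step 9: $t5 = 7.

7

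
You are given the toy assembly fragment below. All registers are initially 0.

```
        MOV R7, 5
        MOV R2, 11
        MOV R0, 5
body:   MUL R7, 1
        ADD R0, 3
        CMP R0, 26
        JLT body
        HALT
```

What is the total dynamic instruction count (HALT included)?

32

after MOV R7, 5: R7=5
after MOV R2, 11: R2=11
after MOV R0, 5: R0=5
after MUL R7, 1: R7=5*1=5
after ADD R0, 3: R0=5+3=8
CMP R0, 26  (cmp 8,26)
JLT body: taken
after MUL R7, 1: R7=5*1=5
after ADD R0, 3: R0=8+3=11
CMP R0, 26  (cmp 11,26)
JLT body: taken
after MUL R7, 1: R7=5*1=5
after ADD R0, 3: R0=11+3=14
CMP R0, 26  (cmp 14,26)
JLT body: taken
after MUL R7, 1: R7=5*1=5
after ADD R0, 3: R0=14+3=17
CMP R0, 26  (cmp 17,26)
JLT body: taken
after MUL R7, 1: R7=5*1=5
after ADD R0, 3: R0=17+3=20
CMP R0, 26  (cmp 20,26)
JLT body: taken
after MUL R7, 1: R7=5*1=5
after ADD R0, 3: R0=20+3=23
CMP R0, 26  (cmp 23,26)
JLT body: taken
after MUL R7, 1: R7=5*1=5
after ADD R0, 3: R0=23+3=26
CMP R0, 26  (cmp 26,26)
JLT body: not taken
halt.
Total executed instructions: 32.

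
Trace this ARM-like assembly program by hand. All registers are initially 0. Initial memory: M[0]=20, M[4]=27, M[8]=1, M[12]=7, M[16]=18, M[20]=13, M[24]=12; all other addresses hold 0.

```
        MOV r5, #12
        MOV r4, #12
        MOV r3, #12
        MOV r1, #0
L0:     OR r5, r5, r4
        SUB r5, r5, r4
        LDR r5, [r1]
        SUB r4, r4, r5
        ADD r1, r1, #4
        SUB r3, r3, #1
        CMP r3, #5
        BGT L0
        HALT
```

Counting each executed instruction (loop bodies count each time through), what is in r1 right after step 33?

16

r5=12
r4=12
r3=12
r1=0
r5=12|12=12
r5=12-12=0
r5=M[0]=20
r4=12-20=-8
r1=0+4=4
r3=12-1=11
CMP r3, #5  (cmp 11,5)
BGT L0: taken
r5=20|(-8)=-4
r5=(-4)-(-8)=4
r5=M[4]=27
r4=(-8)-27=-35
r1=4+4=8
r3=11-1=10
CMP r3, #5  (cmp 10,5)
BGT L0: taken
r5=27|(-35)=-33
r5=(-33)-(-35)=2
r5=M[8]=1
r4=(-35)-1=-36
r1=8+4=12
r3=10-1=9
CMP r3, #5  (cmp 9,5)
BGT L0: taken
r5=1|(-36)=-35
r5=(-35)-(-36)=1
r5=M[12]=7
r4=(-36)-7=-43
r1=12+4=16
After step 33: r1 = 16.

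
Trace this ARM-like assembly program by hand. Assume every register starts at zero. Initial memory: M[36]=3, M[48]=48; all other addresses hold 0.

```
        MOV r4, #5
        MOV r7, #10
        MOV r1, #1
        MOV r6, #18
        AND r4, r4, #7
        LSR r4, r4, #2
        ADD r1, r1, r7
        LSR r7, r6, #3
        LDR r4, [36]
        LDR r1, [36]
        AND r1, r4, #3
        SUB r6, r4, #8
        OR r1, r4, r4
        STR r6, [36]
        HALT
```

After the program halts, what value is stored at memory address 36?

MOV r4, #5 → r4=5
MOV r7, #10 → r7=10
MOV r1, #1 → r1=1
MOV r6, #18 → r6=18
AND r4, r4, #7 → r4=5&7=5
LSR r4, r4, #2 → r4=5>>2=1
ADD r1, r1, r7 → r1=1+10=11
LSR r7, r6, #3 → r7=18>>3=2
LDR r4, [36] → r4=M[36]=3
LDR r1, [36] → r1=M[36]=3
AND r1, r4, #3 → r1=3&3=3
SUB r6, r4, #8 → r6=3-8=-5
OR r1, r4, r4 → r1=3|3=3
STR r6, [36] → M[36]=-5
halt.

-5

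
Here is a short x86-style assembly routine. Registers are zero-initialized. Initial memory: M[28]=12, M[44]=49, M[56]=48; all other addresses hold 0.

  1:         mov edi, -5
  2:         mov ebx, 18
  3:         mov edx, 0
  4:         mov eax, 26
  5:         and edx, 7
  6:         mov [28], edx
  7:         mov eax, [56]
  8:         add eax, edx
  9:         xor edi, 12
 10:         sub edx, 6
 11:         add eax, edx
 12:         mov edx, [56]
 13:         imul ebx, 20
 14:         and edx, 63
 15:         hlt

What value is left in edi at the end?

-9

after mov edi, -5: edi=-5
after mov ebx, 18: ebx=18
after mov edx, 0: edx=0
after mov eax, 26: eax=26
after and edx, 7: edx=0&7=0
mov [28], edx → M[28]=0
after mov eax, [56]: eax=M[56]=48
after add eax, edx: eax=48+0=48
after xor edi, 12: edi=(-5)^12=-9
after sub edx, 6: edx=0-6=-6
after add eax, edx: eax=48+(-6)=42
after mov edx, [56]: edx=M[56]=48
after imul ebx, 20: ebx=18*20=360
after and edx, 63: edx=48&63=48
halt.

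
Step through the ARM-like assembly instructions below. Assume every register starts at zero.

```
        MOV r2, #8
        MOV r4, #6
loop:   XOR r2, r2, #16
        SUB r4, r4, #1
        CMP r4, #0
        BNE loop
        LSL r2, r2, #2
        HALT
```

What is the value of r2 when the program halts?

after MOV r2, #8: r2=8
after MOV r4, #6: r4=6
after XOR r2, r2, #16: r2=8^16=24
after SUB r4, r4, #1: r4=6-1=5
CMP r4, #0  (cmp 5,0)
BNE loop: taken
after XOR r2, r2, #16: r2=24^16=8
after SUB r4, r4, #1: r4=5-1=4
CMP r4, #0  (cmp 4,0)
BNE loop: taken
after XOR r2, r2, #16: r2=8^16=24
after SUB r4, r4, #1: r4=4-1=3
CMP r4, #0  (cmp 3,0)
BNE loop: taken
after XOR r2, r2, #16: r2=24^16=8
after SUB r4, r4, #1: r4=3-1=2
CMP r4, #0  (cmp 2,0)
BNE loop: taken
after XOR r2, r2, #16: r2=8^16=24
after SUB r4, r4, #1: r4=2-1=1
CMP r4, #0  (cmp 1,0)
BNE loop: taken
after XOR r2, r2, #16: r2=24^16=8
after SUB r4, r4, #1: r4=1-1=0
CMP r4, #0  (cmp 0,0)
BNE loop: not taken
after LSL r2, r2, #2: r2=8<<2=32
halt.

32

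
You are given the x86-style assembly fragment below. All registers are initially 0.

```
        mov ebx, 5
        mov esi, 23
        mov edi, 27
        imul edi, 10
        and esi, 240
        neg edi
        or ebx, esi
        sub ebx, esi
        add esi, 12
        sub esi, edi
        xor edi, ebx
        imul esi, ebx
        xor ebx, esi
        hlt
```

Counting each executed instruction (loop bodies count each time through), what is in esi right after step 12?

1490

mov ebx, 5 → ebx=5
mov esi, 23 → esi=23
mov edi, 27 → edi=27
imul edi, 10 → edi=27*10=270
and esi, 240 → esi=23&240=16
neg edi → edi=-(270)=-270
or ebx, esi → ebx=5|16=21
sub ebx, esi → ebx=21-16=5
add esi, 12 → esi=16+12=28
sub esi, edi → esi=28-(-270)=298
xor edi, ebx → edi=(-270)^5=-265
imul esi, ebx → esi=298*5=1490
After step 12: esi = 1490.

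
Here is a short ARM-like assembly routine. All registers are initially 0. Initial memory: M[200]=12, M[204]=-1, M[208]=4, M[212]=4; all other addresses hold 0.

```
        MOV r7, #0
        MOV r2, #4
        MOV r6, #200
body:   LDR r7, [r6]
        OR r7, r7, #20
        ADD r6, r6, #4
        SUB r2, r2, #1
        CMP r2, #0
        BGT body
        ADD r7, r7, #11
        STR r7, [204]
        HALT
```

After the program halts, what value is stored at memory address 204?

31

after MOV r7, #0: r7=0
after MOV r2, #4: r2=4
after MOV r6, #200: r6=200
after LDR r7, [r6]: r7=M[200]=12
after OR r7, r7, #20: r7=12|20=28
after ADD r6, r6, #4: r6=200+4=204
after SUB r2, r2, #1: r2=4-1=3
CMP r2, #0  (cmp 3,0)
BGT body: taken
after LDR r7, [r6]: r7=M[204]=-1
after OR r7, r7, #20: r7=(-1)|20=-1
after ADD r6, r6, #4: r6=204+4=208
after SUB r2, r2, #1: r2=3-1=2
CMP r2, #0  (cmp 2,0)
BGT body: taken
after LDR r7, [r6]: r7=M[208]=4
after OR r7, r7, #20: r7=4|20=20
after ADD r6, r6, #4: r6=208+4=212
after SUB r2, r2, #1: r2=2-1=1
CMP r2, #0  (cmp 1,0)
BGT body: taken
after LDR r7, [r6]: r7=M[212]=4
after OR r7, r7, #20: r7=4|20=20
after ADD r6, r6, #4: r6=212+4=216
after SUB r2, r2, #1: r2=1-1=0
CMP r2, #0  (cmp 0,0)
BGT body: not taken
after ADD r7, r7, #11: r7=20+11=31
STR r7, [204] → M[204]=31
halt.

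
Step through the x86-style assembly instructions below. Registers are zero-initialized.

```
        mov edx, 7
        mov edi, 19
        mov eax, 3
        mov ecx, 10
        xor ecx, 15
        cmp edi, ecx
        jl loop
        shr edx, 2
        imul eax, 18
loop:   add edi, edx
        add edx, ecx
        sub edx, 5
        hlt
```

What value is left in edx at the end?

mov edx, 7 → edx=7
mov edi, 19 → edi=19
mov eax, 3 → eax=3
mov ecx, 10 → ecx=10
xor ecx, 15 → ecx=10^15=5
cmp edi, ecx  (cmp 19,5)
jl loop: not taken
shr edx, 2 → edx=7>>2=1
imul eax, 18 → eax=3*18=54
add edi, edx → edi=19+1=20
add edx, ecx → edx=1+5=6
sub edx, 5 → edx=6-5=1
halt.

1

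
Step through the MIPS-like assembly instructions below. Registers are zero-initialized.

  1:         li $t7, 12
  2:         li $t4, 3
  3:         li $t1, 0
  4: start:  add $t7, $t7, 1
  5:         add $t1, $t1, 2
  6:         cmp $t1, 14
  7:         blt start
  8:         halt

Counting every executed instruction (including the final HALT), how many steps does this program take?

$t7=12
$t4=3
$t1=0
$t7=12+1=13
$t1=0+2=2
cmp $t1, 14  (cmp 2,14)
blt start: taken
$t7=13+1=14
$t1=2+2=4
cmp $t1, 14  (cmp 4,14)
blt start: taken
$t7=14+1=15
$t1=4+2=6
cmp $t1, 14  (cmp 6,14)
blt start: taken
$t7=15+1=16
$t1=6+2=8
cmp $t1, 14  (cmp 8,14)
blt start: taken
$t7=16+1=17
$t1=8+2=10
cmp $t1, 14  (cmp 10,14)
blt start: taken
$t7=17+1=18
$t1=10+2=12
cmp $t1, 14  (cmp 12,14)
blt start: taken
$t7=18+1=19
$t1=12+2=14
cmp $t1, 14  (cmp 14,14)
blt start: not taken
halt.
Total executed instructions: 32.

32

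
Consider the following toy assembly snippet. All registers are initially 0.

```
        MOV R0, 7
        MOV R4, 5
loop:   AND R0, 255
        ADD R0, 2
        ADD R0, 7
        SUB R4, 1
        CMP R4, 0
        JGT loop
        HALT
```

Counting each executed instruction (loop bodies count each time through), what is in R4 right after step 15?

MOV R0, 7 → R0=7
MOV R4, 5 → R4=5
AND R0, 255 → R0=7&255=7
ADD R0, 2 → R0=7+2=9
ADD R0, 7 → R0=9+7=16
SUB R4, 1 → R4=5-1=4
CMP R4, 0  (cmp 4,0)
JGT loop: taken
AND R0, 255 → R0=16&255=16
ADD R0, 2 → R0=16+2=18
ADD R0, 7 → R0=18+7=25
SUB R4, 1 → R4=4-1=3
CMP R4, 0  (cmp 3,0)
JGT loop: taken
AND R0, 255 → R0=25&255=25
After step 15: R4 = 3.

3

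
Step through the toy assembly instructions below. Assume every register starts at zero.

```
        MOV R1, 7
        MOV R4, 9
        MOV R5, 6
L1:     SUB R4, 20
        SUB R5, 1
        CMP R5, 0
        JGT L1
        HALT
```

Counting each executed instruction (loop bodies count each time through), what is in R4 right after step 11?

-31

MOV R1, 7 → R1=7
MOV R4, 9 → R4=9
MOV R5, 6 → R5=6
SUB R4, 20 → R4=9-20=-11
SUB R5, 1 → R5=6-1=5
CMP R5, 0  (cmp 5,0)
JGT L1: taken
SUB R4, 20 → R4=(-11)-20=-31
SUB R5, 1 → R5=5-1=4
CMP R5, 0  (cmp 4,0)
JGT L1: taken
After step 11: R4 = -31.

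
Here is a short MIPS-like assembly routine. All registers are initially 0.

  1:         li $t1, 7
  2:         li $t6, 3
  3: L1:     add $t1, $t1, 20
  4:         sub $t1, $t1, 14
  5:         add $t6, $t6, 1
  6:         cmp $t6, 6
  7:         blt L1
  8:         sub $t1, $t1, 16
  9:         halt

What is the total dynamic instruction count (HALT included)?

after li $t1, 7: $t1=7
after li $t6, 3: $t6=3
after add $t1, $t1, 20: $t1=7+20=27
after sub $t1, $t1, 14: $t1=27-14=13
after add $t6, $t6, 1: $t6=3+1=4
cmp $t6, 6  (cmp 4,6)
blt L1: taken
after add $t1, $t1, 20: $t1=13+20=33
after sub $t1, $t1, 14: $t1=33-14=19
after add $t6, $t6, 1: $t6=4+1=5
cmp $t6, 6  (cmp 5,6)
blt L1: taken
after add $t1, $t1, 20: $t1=19+20=39
after sub $t1, $t1, 14: $t1=39-14=25
after add $t6, $t6, 1: $t6=5+1=6
cmp $t6, 6  (cmp 6,6)
blt L1: not taken
after sub $t1, $t1, 16: $t1=25-16=9
halt.
Total executed instructions: 19.

19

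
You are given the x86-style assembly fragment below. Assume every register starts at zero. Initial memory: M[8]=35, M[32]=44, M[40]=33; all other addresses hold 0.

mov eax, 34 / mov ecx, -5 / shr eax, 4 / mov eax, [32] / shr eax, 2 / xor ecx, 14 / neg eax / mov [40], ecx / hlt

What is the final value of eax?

-11

eax=34
ecx=-5
eax=34>>4=2
eax=M[32]=44
eax=44>>2=11
ecx=(-5)^14=-11
eax=-(11)=-11
mov [40], ecx → M[40]=-11
halt.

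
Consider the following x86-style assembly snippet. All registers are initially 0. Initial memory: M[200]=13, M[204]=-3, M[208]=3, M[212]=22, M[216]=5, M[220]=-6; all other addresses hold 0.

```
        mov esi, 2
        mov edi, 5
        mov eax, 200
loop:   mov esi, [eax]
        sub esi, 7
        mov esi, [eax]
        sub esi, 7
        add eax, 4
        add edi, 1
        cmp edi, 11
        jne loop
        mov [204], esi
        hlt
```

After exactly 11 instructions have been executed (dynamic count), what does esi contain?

6

esi=2
edi=5
eax=200
esi=M[200]=13
esi=13-7=6
esi=M[200]=13
esi=13-7=6
eax=200+4=204
edi=5+1=6
cmp edi, 11  (cmp 6,11)
jne loop: taken
After step 11: esi = 6.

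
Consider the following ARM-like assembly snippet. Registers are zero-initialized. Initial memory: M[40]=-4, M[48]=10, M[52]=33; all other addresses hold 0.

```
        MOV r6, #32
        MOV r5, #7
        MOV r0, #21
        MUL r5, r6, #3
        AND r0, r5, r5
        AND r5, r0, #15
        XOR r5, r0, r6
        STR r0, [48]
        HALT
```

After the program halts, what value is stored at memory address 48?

96

after MOV r6, #32: r6=32
after MOV r5, #7: r5=7
after MOV r0, #21: r0=21
after MUL r5, r6, #3: r5=32*3=96
after AND r0, r5, r5: r0=96&96=96
after AND r5, r0, #15: r5=96&15=0
after XOR r5, r0, r6: r5=96^32=64
STR r0, [48] → M[48]=96
halt.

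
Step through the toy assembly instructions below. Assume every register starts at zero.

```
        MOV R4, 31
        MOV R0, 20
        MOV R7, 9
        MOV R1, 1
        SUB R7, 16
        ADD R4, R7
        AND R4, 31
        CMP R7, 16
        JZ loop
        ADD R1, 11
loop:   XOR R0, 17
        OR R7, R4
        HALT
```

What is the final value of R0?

5

MOV R4, 31 → R4=31
MOV R0, 20 → R0=20
MOV R7, 9 → R7=9
MOV R1, 1 → R1=1
SUB R7, 16 → R7=9-16=-7
ADD R4, R7 → R4=31+(-7)=24
AND R4, 31 → R4=24&31=24
CMP R7, 16  (cmp -7,16)
JZ loop: not taken
ADD R1, 11 → R1=1+11=12
XOR R0, 17 → R0=20^17=5
OR R7, R4 → R7=(-7)|24=-7
halt.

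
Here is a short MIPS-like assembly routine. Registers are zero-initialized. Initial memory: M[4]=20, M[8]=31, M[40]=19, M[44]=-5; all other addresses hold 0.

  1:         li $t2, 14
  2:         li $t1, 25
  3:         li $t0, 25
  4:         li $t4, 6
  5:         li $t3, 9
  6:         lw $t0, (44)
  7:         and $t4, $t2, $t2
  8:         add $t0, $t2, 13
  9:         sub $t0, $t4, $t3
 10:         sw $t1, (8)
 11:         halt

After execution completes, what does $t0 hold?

5

$t2=14
$t1=25
$t0=25
$t4=6
$t3=9
$t0=M[44]=-5
$t4=14&14=14
$t0=14+13=27
$t0=14-9=5
sw $t1, (8) → M[8]=25
halt.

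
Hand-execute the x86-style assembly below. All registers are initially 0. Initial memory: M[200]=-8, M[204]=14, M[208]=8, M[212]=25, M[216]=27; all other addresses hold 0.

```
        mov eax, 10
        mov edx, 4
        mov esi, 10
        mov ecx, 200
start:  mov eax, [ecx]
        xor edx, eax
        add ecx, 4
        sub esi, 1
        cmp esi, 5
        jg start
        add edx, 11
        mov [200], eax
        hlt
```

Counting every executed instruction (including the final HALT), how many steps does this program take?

37

eax=10
edx=4
esi=10
ecx=200
eax=M[200]=-8
edx=4^(-8)=-4
ecx=200+4=204
esi=10-1=9
cmp esi, 5  (cmp 9,5)
jg start: taken
eax=M[204]=14
edx=(-4)^14=-14
ecx=204+4=208
esi=9-1=8
cmp esi, 5  (cmp 8,5)
jg start: taken
eax=M[208]=8
edx=(-14)^8=-6
ecx=208+4=212
esi=8-1=7
cmp esi, 5  (cmp 7,5)
jg start: taken
eax=M[212]=25
edx=(-6)^25=-29
ecx=212+4=216
esi=7-1=6
cmp esi, 5  (cmp 6,5)
jg start: taken
eax=M[216]=27
edx=(-29)^27=-8
ecx=216+4=220
esi=6-1=5
cmp esi, 5  (cmp 5,5)
jg start: not taken
edx=(-8)+11=3
mov [200], eax → M[200]=27
halt.
Total executed instructions: 37.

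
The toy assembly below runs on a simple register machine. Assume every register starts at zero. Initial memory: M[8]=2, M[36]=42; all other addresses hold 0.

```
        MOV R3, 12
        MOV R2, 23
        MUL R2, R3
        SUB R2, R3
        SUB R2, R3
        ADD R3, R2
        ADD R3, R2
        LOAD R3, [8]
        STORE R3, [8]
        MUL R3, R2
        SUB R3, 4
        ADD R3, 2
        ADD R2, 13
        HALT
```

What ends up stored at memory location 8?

2

after MOV R3, 12: R3=12
after MOV R2, 23: R2=23
after MUL R2, R3: R2=23*12=276
after SUB R2, R3: R2=276-12=264
after SUB R2, R3: R2=264-12=252
after ADD R3, R2: R3=12+252=264
after ADD R3, R2: R3=264+252=516
after LOAD R3, [8]: R3=M[8]=2
STORE R3, [8] → M[8]=2
after MUL R3, R2: R3=2*252=504
after SUB R3, 4: R3=504-4=500
after ADD R3, 2: R3=500+2=502
after ADD R2, 13: R2=252+13=265
halt.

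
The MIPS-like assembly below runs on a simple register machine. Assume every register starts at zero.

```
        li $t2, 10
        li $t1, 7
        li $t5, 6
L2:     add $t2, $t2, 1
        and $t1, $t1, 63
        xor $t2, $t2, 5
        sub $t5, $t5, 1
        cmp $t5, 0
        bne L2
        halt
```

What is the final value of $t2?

10

li $t2, 10 → $t2=10
li $t1, 7 → $t1=7
li $t5, 6 → $t5=6
add $t2, $t2, 1 → $t2=10+1=11
and $t1, $t1, 63 → $t1=7&63=7
xor $t2, $t2, 5 → $t2=11^5=14
sub $t5, $t5, 1 → $t5=6-1=5
cmp $t5, 0  (cmp 5,0)
bne L2: taken
add $t2, $t2, 1 → $t2=14+1=15
and $t1, $t1, 63 → $t1=7&63=7
xor $t2, $t2, 5 → $t2=15^5=10
sub $t5, $t5, 1 → $t5=5-1=4
cmp $t5, 0  (cmp 4,0)
bne L2: taken
add $t2, $t2, 1 → $t2=10+1=11
and $t1, $t1, 63 → $t1=7&63=7
xor $t2, $t2, 5 → $t2=11^5=14
sub $t5, $t5, 1 → $t5=4-1=3
cmp $t5, 0  (cmp 3,0)
bne L2: taken
add $t2, $t2, 1 → $t2=14+1=15
and $t1, $t1, 63 → $t1=7&63=7
xor $t2, $t2, 5 → $t2=15^5=10
sub $t5, $t5, 1 → $t5=3-1=2
cmp $t5, 0  (cmp 2,0)
bne L2: taken
add $t2, $t2, 1 → $t2=10+1=11
and $t1, $t1, 63 → $t1=7&63=7
xor $t2, $t2, 5 → $t2=11^5=14
sub $t5, $t5, 1 → $t5=2-1=1
cmp $t5, 0  (cmp 1,0)
bne L2: taken
add $t2, $t2, 1 → $t2=14+1=15
and $t1, $t1, 63 → $t1=7&63=7
xor $t2, $t2, 5 → $t2=15^5=10
sub $t5, $t5, 1 → $t5=1-1=0
cmp $t5, 0  (cmp 0,0)
bne L2: not taken
halt.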